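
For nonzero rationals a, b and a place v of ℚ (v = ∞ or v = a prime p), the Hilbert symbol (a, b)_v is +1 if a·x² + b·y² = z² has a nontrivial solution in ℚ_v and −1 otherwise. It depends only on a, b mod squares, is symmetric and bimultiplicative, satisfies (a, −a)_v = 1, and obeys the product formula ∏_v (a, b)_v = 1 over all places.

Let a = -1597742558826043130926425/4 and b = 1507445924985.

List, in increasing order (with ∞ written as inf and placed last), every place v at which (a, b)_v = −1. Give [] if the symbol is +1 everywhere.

(a, b) ≡ (-17017, 39585) mod (ℚ^×)²; places V = {2, 3, 5, 7, 11, 13, 17, 29, ∞}.
(a,b)_29: α=2, u≡13; β=1, v≡14 (mod 29); (13|29)=+1, (14|29)=-1; sign (−1)^0·+1^1·-1^2 = +1.
(a,b)_17: α=5, u≡16; β=2, v≡1 (mod 17); (16|17)=+1, (1|17)=+1; sign (−1)^0·+1^2·+1^5 = +1.
(a,b)_5: α=2, u≡2; β=1, v≡2 (mod 5); (2|5)=-1, (2|5)=-1; sign (−1)^0·-1^1·-1^2 = -1.
(a,b)_2: α=-2, β=0; u≡7, v≡1 (mod 8); ε(u)ε(v)=1·0, αω(v)=-2·0, βω(u)=0·0; sum ≡ 0  ⇒  +1.
(a,b)_13: α=3, u≡12; β=1, v≡9 (mod 13); (12|13)=+1, (9|13)=+1; sign (−1)^0·+1^1·+1^3 = +1.
(a,b)_∞: sgn(-17017)=−, sgn(39585)=+, so +1.
(a,b)_7: α=5, u≡6; β=1, v≡5 (mod 7); (6|7)=-1, (5|7)=-1; sign (−1)^1·-1^1·-1^5 = -1.
(a,b)_11: α=5, u≡5; β=4, v≡2 (mod 11); (5|11)=+1, (2|11)=-1; sign (−1)^0·+1^4·-1^5 = -1.
(a,b)_3: α=2, u≡2; β=3, v≡1 (mod 3); (2|3)=-1, (1|3)=+1; sign (−1)^0·-1^3·+1^2 = -1.
(-17017, 39585 / ℚ) ramifies at {3, 5, 7, 11}: a division algebra.

[3, 5, 7, 11]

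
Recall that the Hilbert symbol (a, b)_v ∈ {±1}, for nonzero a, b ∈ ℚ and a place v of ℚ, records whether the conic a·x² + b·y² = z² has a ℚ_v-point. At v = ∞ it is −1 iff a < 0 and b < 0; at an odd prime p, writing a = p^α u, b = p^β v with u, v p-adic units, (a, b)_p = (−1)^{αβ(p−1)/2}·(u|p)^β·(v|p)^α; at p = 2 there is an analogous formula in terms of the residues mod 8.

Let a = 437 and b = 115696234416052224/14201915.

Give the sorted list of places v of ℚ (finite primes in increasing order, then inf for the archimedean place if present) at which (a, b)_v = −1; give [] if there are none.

Mod squares: a ≡ 437, b ≡ 22610. Check v ∈ {∞, 2, 3, 5, 7, 11, 13, 17, 19, 23, 29}.
v=17: a=17^0·(≡12), b=17^1·(≡16) mod 17; (12|17)=-1, (16|17)=+1; (−1)^{0·1·8}·(-1)^1·(+1)^0 = -1.
v=∞: 437 > 0 and 22610 > 0  ⇒  (a,b)_∞ = +1.
v=7: a=7^0·(≡3), b=7^-5·(≡5) mod 7; (3|7)=-1, (5|7)=-1; (−1)^{0·-5·3}·(-1)^-5·(-1)^0 = -1.
v=23: a=23^1·(≡19), b=23^2·(≡13) mod 23; (19|23)=-1, (13|23)=+1; (−1)^{1·2·11}·(-1)^2·(+1)^1 = +1.
v=13: a=13^0·(≡8), b=13^-2·(≡4) mod 13; (8|13)=-1, (4|13)=+1; (−1)^{0·-2·6}·(-1)^-2·(+1)^0 = +1.
v=5: a=5^0·(≡2), b=5^-1·(≡3) mod 5; (2|5)=-1, (3|5)=-1; (−1)^{0·-1·2}·(-1)^-1·(-1)^0 = -1.
v=19: a=19^1·(≡4), b=19^3·(≡10) mod 19; (4|19)=+1, (10|19)=-1; (−1)^{1·3·9}·(+1)^3·(-1)^1 = +1.
v=2: v_2(a)=0, v_2(b)=11; units ≡ 5, 1 (mod 8); ε·ε+αω+βω = 0·0+0·0+11·1 ≡ 1  ⇒  (a,b)_2 = -1.
v=3: a=3^0·(≡2), b=3^2·(≡2) mod 3; (2|3)=-1, (2|3)=-1; (−1)^{0·2·1}·(-1)^2·(-1)^0 = +1.
v=29: a=29^0·(≡2), b=29^2·(≡14) mod 29; (2|29)=-1, (14|29)=-1; (−1)^{0·2·14}·(-1)^2·(-1)^0 = +1.
v=11: a=11^0·(≡8), b=11^2·(≡3) mod 11; (8|11)=-1, (3|11)=+1; (−1)^{0·2·5}·(-1)^2·(+1)^0 = +1.
Ram(437, 22610) = {2, 5, 7, 17}; no ℚ_2-point on the conic.

[2, 5, 7, 17]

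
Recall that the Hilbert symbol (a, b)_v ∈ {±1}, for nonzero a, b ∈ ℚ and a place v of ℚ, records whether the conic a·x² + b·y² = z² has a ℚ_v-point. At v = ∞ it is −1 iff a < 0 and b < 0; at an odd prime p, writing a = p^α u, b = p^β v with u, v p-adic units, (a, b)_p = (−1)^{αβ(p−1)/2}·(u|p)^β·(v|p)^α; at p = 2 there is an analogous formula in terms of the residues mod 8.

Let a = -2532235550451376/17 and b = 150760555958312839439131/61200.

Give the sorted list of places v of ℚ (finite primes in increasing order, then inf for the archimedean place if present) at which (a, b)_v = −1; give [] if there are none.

[17, 31, 37, 41]

Mod squares: a ≡ -626603, b ≡ 5865630683. Check v ∈ {∞, 2, 3, 5, 7, 11, 17, 23, 29, 31, 37, 41}.
v=31: a=31^1·(≡27), b=31^1·(≡24) mod 31; (27|31)=-1, (24|31)=-1; (−1)^{1·1·15}·(-1)^1·(-1)^1 = -1.
v=17: a=17^-1·(≡5), b=17^-1·(≡1) mod 17; (5|17)=-1, (1|17)=+1; (−1)^{-1·-1·8}·(-1)^-1·(+1)^-1 = -1.
v=37: a=37^2·(≡29), b=37^3·(≡34) mod 37; (29|37)=-1, (34|37)=+1; (−1)^{2·3·18}·(-1)^3·(+1)^2 = -1.
v=7: a=7^2·(≡1), b=7^2·(≡6) mod 7; (1|7)=+1, (6|7)=-1; (−1)^{2·2·3}·(+1)^2·(-1)^2 = +1.
v=5: a=5^0·(≡2), b=5^-2·(≡2) mod 5; (2|5)=-1, (2|5)=-1; (−1)^{0·-2·2}·(-1)^-2·(-1)^0 = +1.
v=3: a=3^0·(≡1), b=3^-2·(≡2) mod 3; (1|3)=+1, (2|3)=-1; (−1)^{0·-2·1}·(+1)^-2·(-1)^0 = +1.
v=23: a=23^2·(≡13), b=23^3·(≡19) mod 23; (13|23)=+1, (19|23)=-1; (−1)^{2·3·11}·(+1)^3·(-1)^2 = +1.
v=29: a=29^1·(≡14), b=29^3·(≡12) mod 29; (14|29)=-1, (12|29)=-1; (−1)^{1·3·14}·(-1)^3·(-1)^1 = +1.
v=11: a=11^2·(≡5), b=11^5·(≡8) mod 11; (5|11)=+1, (8|11)=-1; (−1)^{2·5·5}·(+1)^5·(-1)^2 = +1.
v=41: a=41^1·(≡2), b=41^1·(≡3) mod 41; (2|41)=+1, (3|41)=-1; (−1)^{1·1·20}·(+1)^1·(-1)^1 = -1.
v=∞: -626603 < 0 and 5865630683 > 0  ⇒  (a,b)_∞ = +1.
v=2: v_2(a)=4, v_2(b)=-4; units ≡ 5, 3 (mod 8); ε·ε+αω+βω = 0·1+4·1+-4·1 ≡ 0  ⇒  (a,b)_2 = +1.
Ram(-626603, 5865630683) = {17, 31, 37, 41}; no ℚ_17-point on the conic.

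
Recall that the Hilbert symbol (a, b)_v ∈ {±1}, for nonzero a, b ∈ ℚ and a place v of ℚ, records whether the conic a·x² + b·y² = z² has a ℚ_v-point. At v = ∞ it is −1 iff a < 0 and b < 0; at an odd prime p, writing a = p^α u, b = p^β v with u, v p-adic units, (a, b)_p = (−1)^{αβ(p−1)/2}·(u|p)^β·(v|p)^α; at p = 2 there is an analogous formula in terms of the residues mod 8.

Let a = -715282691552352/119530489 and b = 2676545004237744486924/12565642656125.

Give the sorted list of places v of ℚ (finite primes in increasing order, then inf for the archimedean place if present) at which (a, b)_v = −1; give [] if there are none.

[3, 5, 11, 17]

(a, b) ≡ (-22, 255) mod (ℚ^×)²; places V = {2, 3, 5, 7, 11, 13, 17, 29, ∞}.
(a,b)_17: α=2, u≡12; β=3, v≡1 (mod 17); (12|17)=-1, (1|17)=+1; sign (−1)^0·-1^3·+1^2 = -1.
(a,b)_∞: sgn(-22)=−, sgn(255)=+, so +1.
(a,b)_5: α=0, u≡2; β=-3, v≡1 (mod 5); (2|5)=-1, (1|5)=+1; sign (−1)^0·-1^-3·+1^0 = -1.
(a,b)_7: α=2, u≡5; β=4, v≡6 (mod 7); (5|7)=-1, (6|7)=-1; sign (−1)^0·-1^4·-1^2 = +1.
(a,b)_13: α=-2, u≡4; β=-2, v≡8 (mod 13); (4|13)=+1, (8|13)=-1; sign (−1)^0·+1^-2·-1^-2 = +1.
(a,b)_3: α=4, u≡2; β=7, v≡1 (mod 3); (2|3)=-1, (1|3)=+1; sign (−1)^0·-1^7·+1^4 = -1.
(a,b)_11: α=7, u≡5; β=10, v≡7 (mod 11); (5|11)=+1, (7|11)=-1; sign (−1)^0·+1^10·-1^7 = -1.
(a,b)_29: α=-4, u≡23; β=-6, v≡25 (mod 29); (23|29)=+1, (25|29)=+1; sign (−1)^0·+1^-6·+1^-4 = +1.
(a,b)_2: α=5, β=2; u≡5, v≡7 (mod 8); ε(u)ε(v)=0·1, αω(v)=5·0, βω(u)=2·1; sum ≡ 0  ⇒  +1.
Ram(-22, 255) = {3, 5, 11, 17}; no ℚ_3-point on the conic.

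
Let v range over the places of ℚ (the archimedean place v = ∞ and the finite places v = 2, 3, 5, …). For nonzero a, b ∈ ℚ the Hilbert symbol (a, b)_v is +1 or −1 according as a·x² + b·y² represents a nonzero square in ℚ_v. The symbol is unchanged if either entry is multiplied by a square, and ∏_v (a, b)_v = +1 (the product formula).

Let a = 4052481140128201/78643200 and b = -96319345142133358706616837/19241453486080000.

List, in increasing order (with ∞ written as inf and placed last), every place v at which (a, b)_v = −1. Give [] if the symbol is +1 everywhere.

Mod squares: a ≡ 3, b ≡ -336651. Check v ∈ {∞, 2, 3, 5, 7, 11, 17, 19, 23, 37, 41}.
v=37: a=37^0·(≡26), b=37^2·(≡16) mod 37; (26|37)=+1, (16|37)=+1; (−1)^{0·2·18}·(+1)^2·(+1)^0 = +1.
v=11: a=11^2·(≡1), b=11^2·(≡9) mod 11; (1|11)=+1, (9|11)=+1; (−1)^{2·2·5}·(+1)^2·(+1)^2 = +1.
v=5: a=5^-2·(≡2), b=5^-4·(≡1) mod 5; (2|5)=-1, (1|5)=+1; (−1)^{-2·-4·2}·(-1)^-4·(+1)^-2 = +1.
v=41: a=41^2·(≡6), b=41^3·(≡12) mod 41; (6|41)=-1, (12|41)=-1; (−1)^{2·3·20}·(-1)^3·(-1)^2 = -1.
v=23: a=23^2·(≡13), b=23^3·(≡15) mod 23; (13|23)=+1, (15|23)=-1; (−1)^{2·3·11}·(+1)^3·(-1)^2 = +1.
v=7: a=7^0·(≡3), b=7^-1·(≡2) mod 7; (3|7)=-1, (2|7)=+1; (−1)^{0·-1·3}·(-1)^-1·(+1)^0 = -1.
v=3: a=3^-1·(≡1), b=3^1·(≡1) mod 3; (1|3)=+1, (1|3)=+1; (−1)^{-1·1·1}·(+1)^1·(+1)^-1 = -1.
v=2: v_2(a)=-20, v_2(b)=-42; units ≡ 3, 5 (mod 8); ε·ε+αω+βω = 1·0+-20·1+-42·1 ≡ 0  ⇒  (a,b)_2 = +1.
v=19: a=19^4·(≡18), b=19^6·(≡18) mod 19; (18|19)=-1, (18|19)=-1; (−1)^{4·6·9}·(-1)^6·(-1)^4 = +1.
v=∞: 3 > 0 and -336651 < 0  ⇒  (a,b)_∞ = +1.
v=17: a=17^2·(≡11), b=17^3·(≡1) mod 17; (11|17)=-1, (1|17)=+1; (−1)^{2·3·8}·(-1)^3·(+1)^2 = -1.
Ram(3, -336651) = {3, 7, 17, 41}; no ℚ_3-point on the conic.

[3, 7, 17, 41]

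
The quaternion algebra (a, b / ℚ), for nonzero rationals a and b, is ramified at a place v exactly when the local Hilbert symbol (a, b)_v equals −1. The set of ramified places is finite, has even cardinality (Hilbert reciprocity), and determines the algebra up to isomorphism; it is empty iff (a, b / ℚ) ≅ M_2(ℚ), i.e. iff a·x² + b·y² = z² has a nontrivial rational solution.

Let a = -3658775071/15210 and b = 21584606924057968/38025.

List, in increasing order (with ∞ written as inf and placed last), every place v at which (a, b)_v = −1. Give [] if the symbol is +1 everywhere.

(a, b) ≡ (-3910, 943) mod (ℚ^×)²; places V = {2, 3, 5, 7, 13, 17, 19, 23, 41, ∞}.
(a,b)_3: α=-2, u≡2; β=-2, v≡1 (mod 3); (2|3)=-1, (1|3)=+1; sign (−1)^0·-1^-2·+1^-2 = +1.
(a,b)_5: α=-1, u≡2; β=-2, v≡3 (mod 5); (2|5)=-1, (3|5)=-1; sign (−1)^0·-1^-2·-1^-1 = -1.
(a,b)_41: α=0, u≡15; β=1, v≡9 (mod 41); (15|41)=-1, (9|41)=+1; sign (−1)^0·-1^1·+1^0 = -1.
(a,b)_∞: sgn(-3910)=−, sgn(943)=+, so +1.
(a,b)_23: α=3, u≡5; β=5, v≡6 (mod 23); (5|23)=-1, (6|23)=+1; sign (−1)^1·-1^5·+1^3 = +1.
(a,b)_19: α=2, u≡4; β=2, v≡18 (mod 19); (4|19)=+1, (18|19)=-1; sign (−1)^0·+1^2·-1^2 = +1.
(a,b)_2: α=-1, β=4; u≡5, v≡7 (mod 8); ε(u)ε(v)=0·1, αω(v)=-1·0, βω(u)=4·1; sum ≡ 0  ⇒  +1.
(a,b)_17: α=1, u≡8; β=2, v≡4 (mod 17); (8|17)=+1, (4|17)=+1; sign (−1)^0·+1^2·+1^1 = +1.
(a,b)_7: α=2, u≡5; β=2, v≡6 (mod 7); (5|7)=-1, (6|7)=-1; sign (−1)^0·-1^2·-1^2 = +1.
(a,b)_13: α=-2, u≡3; β=-2, v≡6 (mod 13); (3|13)=+1, (6|13)=-1; sign (−1)^0·+1^-2·-1^-2 = +1.
(-3910, 943 / ℚ) ramifies at {5, 41}: a division algebra.

[5, 41]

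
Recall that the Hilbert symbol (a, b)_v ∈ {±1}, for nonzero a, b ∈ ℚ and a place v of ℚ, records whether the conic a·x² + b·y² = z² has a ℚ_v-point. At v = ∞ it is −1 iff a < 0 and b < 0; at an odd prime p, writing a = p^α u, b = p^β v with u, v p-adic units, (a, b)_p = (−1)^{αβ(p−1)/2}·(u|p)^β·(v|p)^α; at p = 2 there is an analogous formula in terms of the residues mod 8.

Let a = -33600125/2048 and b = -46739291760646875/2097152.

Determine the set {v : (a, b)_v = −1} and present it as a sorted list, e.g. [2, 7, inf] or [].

[5, 23, 29, inf]

(a, b) ≡ (-2688010, -230) mod (ℚ^×)²; places V = {2, 3, 5, 13, 23, 29, 31, ∞}.
(a,b)_3: α=0, u≡2; β=2, v≡1 (mod 3); (2|3)=-1, (1|3)=+1; sign (−1)^0·-1^2·+1^0 = +1.
(a,b)_5: α=3, u≡3; β=5, v≡4 (mod 5); (3|5)=-1, (4|5)=+1; sign (−1)^0·-1^5·+1^3 = -1.
(a,b)_13: α=1, u≡5; β=2, v≡10 (mod 13); (5|13)=-1, (10|13)=+1; sign (−1)^0·-1^2·+1^1 = +1.
(a,b)_23: α=1, u≡16; β=3, v≡3 (mod 23); (16|23)=+1, (3|23)=+1; sign (−1)^1·+1^3·+1^1 = -1.
(a,b)_∞: sgn(-2688010)=−, sgn(-230)=−, so -1.
(a,b)_29: α=1, u≡20; β=2, v≡27 (mod 29); (20|29)=+1, (27|29)=-1; sign (−1)^0·+1^2·-1^1 = -1.
(a,b)_31: α=1, u≡20; β=2, v≡19 (mod 31); (20|31)=+1, (19|31)=+1; sign (−1)^0·+1^2·+1^1 = +1.
(a,b)_2: α=-11, β=-21; u≡3, v≡5 (mod 8); ε(u)ε(v)=1·0, αω(v)=-11·1, βω(u)=-21·1; sum ≡ 0  ⇒  +1.
(-2688010, -230 / ℚ) ramifies at {5, 23, 29, ∞}: a division algebra.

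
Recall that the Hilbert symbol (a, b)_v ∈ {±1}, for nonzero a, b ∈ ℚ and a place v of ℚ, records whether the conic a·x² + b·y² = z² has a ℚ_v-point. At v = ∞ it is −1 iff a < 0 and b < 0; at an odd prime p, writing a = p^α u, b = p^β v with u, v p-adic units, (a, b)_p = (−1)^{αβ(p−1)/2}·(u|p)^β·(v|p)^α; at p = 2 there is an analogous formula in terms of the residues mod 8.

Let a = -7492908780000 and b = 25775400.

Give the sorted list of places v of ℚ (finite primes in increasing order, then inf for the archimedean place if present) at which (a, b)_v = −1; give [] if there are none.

Mod squares: a ≡ -798, b ≡ 714. Check v ∈ {∞, 2, 3, 5, 7, 17, 19}.
v=2: v_2(a)=5, v_2(b)=3; units ≡ 1, 5 (mod 8); ε·ε+αω+βω = 0·0+5·1+3·0 ≡ 1  ⇒  (a,b)_2 = -1.
v=3: a=3^3·(≡1), b=3^1·(≡1) mod 3; (1|3)=+1, (1|3)=+1; (−1)^{3·1·1}·(+1)^1·(+1)^3 = -1.
v=19: a=19^3·(≡10), b=19^2·(≡17) mod 19; (10|19)=-1, (17|19)=+1; (−1)^{3·2·9}·(-1)^2·(+1)^3 = +1.
v=∞: -798 < 0 and 714 > 0  ⇒  (a,b)_∞ = +1.
v=17: a=17^2·(≡8), b=17^1·(≡4) mod 17; (8|17)=+1, (4|17)=+1; (−1)^{2·1·8}·(+1)^1·(+1)^2 = +1.
v=5: a=5^4·(≡2), b=5^2·(≡1) mod 5; (2|5)=-1, (1|5)=+1; (−1)^{4·2·2}·(-1)^2·(+1)^4 = +1.
v=7: a=7^1·(≡5), b=7^1·(≡4) mod 7; (5|7)=-1, (4|7)=+1; (−1)^{1·1·3}·(-1)^1·(+1)^1 = +1.
(-798, 714 / ℚ) ramifies at {2, 3}: a division algebra.

[2, 3]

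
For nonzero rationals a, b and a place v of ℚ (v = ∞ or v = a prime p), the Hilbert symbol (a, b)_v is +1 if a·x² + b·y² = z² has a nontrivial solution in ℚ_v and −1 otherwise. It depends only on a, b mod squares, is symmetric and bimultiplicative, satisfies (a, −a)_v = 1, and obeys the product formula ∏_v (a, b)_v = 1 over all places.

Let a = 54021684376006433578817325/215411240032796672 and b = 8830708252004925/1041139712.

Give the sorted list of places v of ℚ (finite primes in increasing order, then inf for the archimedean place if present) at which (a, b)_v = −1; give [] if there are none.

Mod squares: a ≡ 149226, b ≡ 14586. Check v ∈ {∞, 2, 3, 5, 7, 11, 13, 17, 19, 23, 29, 31}.
v=2: v_2(a)=-19, v_2(b)=-11; units ≡ 5, 5 (mod 8); ε·ε+αω+βω = 0·0+-19·1+-11·1 ≡ 0  ⇒  (a,b)_2 = +1.
v=∞: 149226 > 0 and 14586 > 0  ⇒  (a,b)_∞ = +1.
v=19: a=19^5·(≡1), b=19^2·(≡8) mod 19; (1|19)=+1, (8|19)=-1; (−1)^{5·2·9}·(+1)^2·(-1)^5 = -1.
v=17: a=17^1·(≡5), b=17^1·(≡15) mod 17; (5|17)=-1, (15|17)=+1; (−1)^{1·1·8}·(-1)^1·(+1)^1 = -1.
v=3: a=3^13·(≡2), b=3^9·(≡2) mod 3; (2|3)=-1, (2|3)=-1; (−1)^{13·9·1}·(-1)^9·(-1)^13 = -1.
v=13: a=13^4·(≡1), b=13^3·(≡4) mod 13; (1|13)=+1, (4|13)=+1; (−1)^{4·3·6}·(+1)^3·(+1)^4 = +1.
v=5: a=5^2·(≡4), b=5^2·(≡1) mod 5; (4|5)=+1, (1|5)=+1; (−1)^{2·2·2}·(+1)^2·(+1)^2 = +1.
v=7: a=7^1·(≡5), b=7^0·(≡5) mod 7; (5|7)=-1, (5|7)=-1; (−1)^{1·0·3}·(-1)^0·(-1)^1 = -1.
v=11: a=11^5·(≡1), b=11^3·(≡10) mod 11; (1|11)=+1, (10|11)=-1; (−1)^{5·3·5}·(+1)^3·(-1)^5 = +1.
v=31: a=31^-4·(≡29), b=31^-2·(≡7) mod 31; (29|31)=-1, (7|31)=+1; (−1)^{-4·-2·15}·(-1)^-2·(+1)^-4 = +1.
v=29: a=29^-2·(≡14), b=29^0·(≡24) mod 29; (14|29)=-1, (24|29)=+1; (−1)^{-2·0·14}·(-1)^0·(+1)^-2 = +1.
v=23: a=23^-2·(≡8), b=23^-2·(≡12) mod 23; (8|23)=+1, (12|23)=+1; (−1)^{-2·-2·11}·(+1)^-2·(+1)^-2 = +1.
(149226, 14586 / ℚ) ramifies at {3, 7, 17, 19}: a division algebra.

[3, 7, 17, 19]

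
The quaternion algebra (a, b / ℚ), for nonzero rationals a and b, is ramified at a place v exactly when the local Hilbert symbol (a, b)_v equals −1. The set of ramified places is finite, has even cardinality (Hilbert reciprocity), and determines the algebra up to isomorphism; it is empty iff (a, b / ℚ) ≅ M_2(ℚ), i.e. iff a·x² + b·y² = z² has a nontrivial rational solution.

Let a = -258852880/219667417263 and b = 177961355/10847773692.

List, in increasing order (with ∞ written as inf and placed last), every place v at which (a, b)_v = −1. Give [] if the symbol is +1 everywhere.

Mod squares: a ≡ -7735, b ≡ 85085. Check v ∈ {∞, 2, 3, 5, 7, 11, 13, 17}.
v=3: a=3^-22·(≡2), b=3^-18·(≡2) mod 3; (2|3)=-1, (2|3)=-1; (−1)^{-22·-18·1}·(-1)^-18·(-1)^-22 = +1.
v=2: v_2(a)=4, v_2(b)=-2; units ≡ 1, 5 (mod 8); ε·ε+αω+βω = 0·0+4·1+-2·0 ≡ 0  ⇒  (a,b)_2 = +1.
v=13: a=13^1·(≡10), b=13^1·(≡5) mod 13; (10|13)=+1, (5|13)=-1; (−1)^{1·1·6}·(+1)^1·(-1)^1 = -1.
v=5: a=5^1·(≡3), b=5^1·(≡3) mod 5; (3|5)=-1, (3|5)=-1; (−1)^{1·1·2}·(-1)^1·(-1)^1 = +1.
v=11: a=11^4·(≡1), b=11^5·(≡2) mod 11; (1|11)=+1, (2|11)=-1; (−1)^{4·5·5}·(+1)^5·(-1)^4 = +1.
v=7: a=7^-1·(≡2), b=7^-1·(≡3) mod 7; (2|7)=+1, (3|7)=-1; (−1)^{-1·-1·3}·(+1)^-1·(-1)^-1 = +1.
v=∞: -7735 < 0 and 85085 > 0  ⇒  (a,b)_∞ = +1.
v=17: a=17^1·(≡13), b=17^1·(≡10) mod 17; (13|17)=+1, (10|17)=-1; (−1)^{1·1·8}·(+1)^1·(-1)^1 = -1.
Ram(-7735, 85085) = {13, 17}; no ℚ_13-point on the conic.

[13, 17]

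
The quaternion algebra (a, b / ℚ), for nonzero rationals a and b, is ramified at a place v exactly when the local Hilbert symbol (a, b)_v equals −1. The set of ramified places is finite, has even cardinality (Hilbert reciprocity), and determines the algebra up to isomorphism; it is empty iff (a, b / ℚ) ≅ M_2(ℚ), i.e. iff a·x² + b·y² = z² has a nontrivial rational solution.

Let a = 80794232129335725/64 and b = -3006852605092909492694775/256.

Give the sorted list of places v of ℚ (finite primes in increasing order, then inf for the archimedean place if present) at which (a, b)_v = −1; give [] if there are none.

(a, b) ≡ (21, -2431) mod (ℚ^×)²; places V = {2, 3, 5, 7, 11, 13, 17, ∞}.
(a,b)_17: α=2, u≡8; β=3, v≡10 (mod 17); (8|17)=+1, (10|17)=-1; sign (−1)^0·+1^3·-1^2 = +1.
(a,b)_13: α=2, u≡11; β=3, v≡7 (mod 13); (11|13)=-1, (7|13)=-1; sign (−1)^0·-1^3·-1^2 = -1.
(a,b)_2: α=-6, β=-8; u≡5, v≡1 (mod 8); ε(u)ε(v)=0·0, αω(v)=-6·0, βω(u)=-8·1; sum ≡ 0  ⇒  +1.
(a,b)_∞: sgn(21)=+, sgn(-2431)=−, so +1.
(a,b)_3: α=13, u≡1; β=20, v≡2 (mod 3); (1|3)=+1, (2|3)=-1; sign (−1)^0·+1^20·-1^13 = -1.
(a,b)_11: α=2, u≡7; β=3, v≡8 (mod 11); (7|11)=-1, (8|11)=-1; sign (−1)^0·-1^3·-1^2 = -1.
(a,b)_7: α=3, u≡6; β=4, v≡5 (mod 7); (6|7)=-1, (5|7)=-1; sign (−1)^0·-1^4·-1^3 = -1.
(a,b)_5: α=2, u≡1; β=2, v≡4 (mod 5); (1|5)=+1, (4|5)=+1; sign (−1)^0·+1^2·+1^2 = +1.
|Ram(21, -2431)| = 4, even; anisotropic at {3, 7, 11, 13}.

[3, 7, 11, 13]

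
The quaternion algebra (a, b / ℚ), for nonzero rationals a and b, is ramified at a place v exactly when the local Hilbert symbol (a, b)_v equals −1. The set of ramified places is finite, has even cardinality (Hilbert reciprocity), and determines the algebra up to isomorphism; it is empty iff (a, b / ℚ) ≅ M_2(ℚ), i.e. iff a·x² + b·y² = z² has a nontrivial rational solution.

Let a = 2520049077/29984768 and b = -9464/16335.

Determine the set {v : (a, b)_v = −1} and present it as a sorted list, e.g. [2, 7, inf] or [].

Mod squares: a ≡ 26, b ≡ -210. Check v ∈ {∞, 2, 3, 5, 7, 11, 13, 17}.
v=17: a=17^2·(≡1), b=17^0·(≡6) mod 17; (1|17)=+1, (6|17)=-1; (−1)^{2·0·8}·(+1)^0·(-1)^2 = +1.
v=13: a=13^3·(≡8), b=13^2·(≡5) mod 13; (8|13)=-1, (5|13)=-1; (−1)^{3·2·6}·(-1)^2·(-1)^3 = -1.
v=11: a=11^-4·(≡9), b=11^-2·(≡6) mod 11; (9|11)=+1, (6|11)=-1; (−1)^{-4·-2·5}·(+1)^-2·(-1)^-4 = +1.
v=3: a=3^4·(≡2), b=3^-3·(≡2) mod 3; (2|3)=-1, (2|3)=-1; (−1)^{4·-3·1}·(-1)^-3·(-1)^4 = -1.
v=2: v_2(a)=-11, v_2(b)=3; units ≡ 5, 7 (mod 8); ε·ε+αω+βω = 0·1+-11·0+3·1 ≡ 1  ⇒  (a,b)_2 = -1.
v=7: a=7^2·(≡3), b=7^1·(≡5) mod 7; (3|7)=-1, (5|7)=-1; (−1)^{2·1·3}·(-1)^1·(-1)^2 = -1.
v=∞: 26 > 0 and -210 < 0  ⇒  (a,b)_∞ = +1.
v=5: a=5^0·(≡4), b=5^-1·(≡3) mod 5; (4|5)=+1, (3|5)=-1; (−1)^{0·-1·2}·(+1)^-1·(-1)^0 = +1.
Ram(26, -210) = {2, 3, 7, 13}; no ℚ_2-point on the conic.

[2, 3, 7, 13]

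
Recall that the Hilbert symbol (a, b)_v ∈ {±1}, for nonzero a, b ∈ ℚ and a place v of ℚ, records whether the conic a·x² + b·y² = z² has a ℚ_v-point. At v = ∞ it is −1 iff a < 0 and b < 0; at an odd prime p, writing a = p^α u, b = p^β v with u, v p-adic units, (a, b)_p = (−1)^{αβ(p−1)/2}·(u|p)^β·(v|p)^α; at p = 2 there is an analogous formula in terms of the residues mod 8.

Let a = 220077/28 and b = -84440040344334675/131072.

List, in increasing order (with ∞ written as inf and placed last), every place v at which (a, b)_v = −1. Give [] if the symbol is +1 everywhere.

[2, 3, 7, 11]

Mod squares: a ≡ 19019, b ≡ -10374. Check v ∈ {∞, 2, 3, 5, 7, 11, 13, 19}.
v=13: a=13^1·(≡8), b=13^3·(≡6) mod 13; (8|13)=-1, (6|13)=-1; (−1)^{1·3·6}·(-1)^3·(-1)^1 = +1.
v=2: v_2(a)=-2, v_2(b)=-17; units ≡ 3, 5 (mod 8); ε·ε+αω+βω = 1·0+-2·1+-17·1 ≡ 1  ⇒  (a,b)_2 = -1.
v=3: a=3^4·(≡2), b=3^7·(≡1) mod 3; (2|3)=-1, (1|3)=+1; (−1)^{4·7·1}·(-1)^7·(+1)^4 = -1.
v=19: a=19^1·(≡14), b=19^3·(≡16) mod 19; (14|19)=-1, (16|19)=+1; (−1)^{1·3·9}·(-1)^3·(+1)^1 = +1.
v=5: a=5^0·(≡4), b=5^2·(≡4) mod 5; (4|5)=+1, (4|5)=+1; (−1)^{0·2·2}·(+1)^2·(+1)^0 = +1.
v=11: a=11^1·(≡7), b=11^4·(≡2) mod 11; (7|11)=-1, (2|11)=-1; (−1)^{1·4·5}·(-1)^4·(-1)^1 = -1.
v=7: a=7^-1·(≡1), b=7^1·(≡2) mod 7; (1|7)=+1, (2|7)=+1; (−1)^{-1·1·3}·(+1)^1·(+1)^-1 = -1.
v=∞: 19019 > 0 and -10374 < 0  ⇒  (a,b)_∞ = +1.
|Ram(19019, -10374)| = 4, even; anisotropic at {2, 3, 7, 11}.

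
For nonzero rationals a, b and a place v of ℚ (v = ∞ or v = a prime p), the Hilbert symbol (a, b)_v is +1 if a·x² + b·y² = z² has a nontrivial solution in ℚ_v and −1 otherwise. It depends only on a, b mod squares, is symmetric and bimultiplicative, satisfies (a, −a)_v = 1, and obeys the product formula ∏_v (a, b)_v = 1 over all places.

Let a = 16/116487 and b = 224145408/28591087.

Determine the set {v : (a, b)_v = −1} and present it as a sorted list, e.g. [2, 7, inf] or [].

[7, 17]

(a, b) ≡ (7, 383061) mod (ℚ^×)²; places V = {2, 3, 7, 17, 29, 37, 43, 47, ∞}.
(a,b)_7: α=-1, u≡1; β=-1, v≡1 (mod 7); (1|7)=+1, (1|7)=+1; sign (−1)^1·+1^-1·+1^-1 = -1.
(a,b)_43: α=-2, u≡18; β=-2, v≡23 (mod 43); (18|43)=-1, (23|43)=+1; sign (−1)^0·-1^-2·+1^-2 = +1.
(a,b)_29: α=0, u≡7; β=1, v≡19 (mod 29); (7|29)=+1, (19|29)=-1; sign (−1)^0·+1^1·-1^0 = +1.
(a,b)_2: α=4, β=12; u≡7, v≡5 (mod 8); ε(u)ε(v)=1·0, αω(v)=4·1, βω(u)=12·0; sum ≡ 0  ⇒  +1.
(a,b)_17: α=0, u≡11; β=1, v≡1 (mod 17); (11|17)=-1, (1|17)=+1; sign (−1)^0·-1^1·+1^0 = -1.
(a,b)_47: α=0, u≡3; β=-2, v≡45 (mod 47); (3|47)=+1, (45|47)=-1; sign (−1)^0·+1^-2·-1^0 = +1.
(a,b)_37: α=0, u≡25; β=1, v≡16 (mod 37); (25|37)=+1, (16|37)=+1; sign (−1)^0·+1^1·+1^0 = +1.
(a,b)_∞: sgn(7)=+, sgn(383061)=+, so +1.
(a,b)_3: α=-2, u≡1; β=1, v≡1 (mod 3); (1|3)=+1, (1|3)=+1; sign (−1)^0·+1^1·+1^-2 = +1.
Ram(7, 383061) = {7, 17}; no ℚ_7-point on the conic.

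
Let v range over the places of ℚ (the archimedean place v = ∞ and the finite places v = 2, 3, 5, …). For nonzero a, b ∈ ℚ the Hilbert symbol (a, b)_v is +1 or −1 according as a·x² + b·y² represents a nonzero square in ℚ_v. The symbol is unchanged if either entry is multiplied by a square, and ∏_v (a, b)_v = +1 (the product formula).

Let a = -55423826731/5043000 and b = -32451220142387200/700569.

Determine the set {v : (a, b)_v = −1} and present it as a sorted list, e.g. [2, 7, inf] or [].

(a, b) ≡ (-2730, -7) mod (ℚ^×)²; places V = {2, 3, 5, 7, 11, 13, 23, 29, 31, 37, 41, ∞}.
(a,b)_∞: sgn(-2730)=−, sgn(-7)=−, so -1.
(a,b)_13: α=1, u≡7; β=0, v≡11 (mod 13); (7|13)=-1, (11|13)=-1; sign (−1)^0·-1^0·-1^1 = -1.
(a,b)_11: α=0, u≡4; β=2, v≡1 (mod 11); (4|11)=+1, (1|11)=+1; sign (−1)^0·+1^2·+1^0 = +1.
(a,b)_5: α=-3, u≡1; β=2, v≡3 (mod 5); (1|5)=+1, (3|5)=-1; sign (−1)^0·+1^2·-1^-3 = -1.
(a,b)_7: α=1, u≡4; β=1, v≡5 (mod 7); (4|7)=+1, (5|7)=-1; sign (−1)^1·+1^1·-1^1 = +1.
(a,b)_31: α=0, u≡30; β=-2, v≡15 (mod 31); (30|31)=-1, (15|31)=-1; sign (−1)^0·-1^-2·-1^0 = +1.
(a,b)_23: α=2, u≡17; β=2, v≡3 (mod 23); (17|23)=-1, (3|23)=+1; sign (−1)^0·-1^2·+1^2 = +1.
(a,b)_3: α=-1, u≡2; β=-6, v≡2 (mod 3); (2|3)=-1, (2|3)=-1; sign (−1)^0·-1^-6·-1^-1 = -1.
(a,b)_2: α=-3, β=12; u≡3, v≡1 (mod 8); ε(u)ε(v)=1·0, αω(v)=-3·0, βω(u)=12·1; sum ≡ 0  ⇒  +1.
(a,b)_41: α=-2, u≡6; β=0, v≡3 (mod 41); (6|41)=-1, (3|41)=-1; sign (−1)^0·-1^0·-1^-2 = +1.
(a,b)_29: α=2, u≡4; β=4, v≡1 (mod 29); (4|29)=+1, (1|29)=+1; sign (−1)^0·+1^4·+1^2 = +1.
(a,b)_37: α=2, u≡22; β=0, v≡1 (mod 37); (22|37)=-1, (1|37)=+1; sign (−1)^0·-1^0·+1^2 = +1.
|Ram(-2730, -7)| = 4, even; anisotropic at {3, 5, 13, ∞}.

[3, 5, 13, inf]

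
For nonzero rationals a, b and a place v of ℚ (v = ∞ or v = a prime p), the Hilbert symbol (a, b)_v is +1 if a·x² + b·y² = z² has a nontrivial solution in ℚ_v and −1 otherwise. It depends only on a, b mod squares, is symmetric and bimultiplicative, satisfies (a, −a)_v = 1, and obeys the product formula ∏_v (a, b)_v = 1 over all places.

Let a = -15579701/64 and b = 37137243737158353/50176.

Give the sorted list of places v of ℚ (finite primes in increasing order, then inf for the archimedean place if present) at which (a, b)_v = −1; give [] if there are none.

Mod squares: a ≡ -53909, b ≡ 17. Check v ∈ {∞, 2, 3, 7, 17, 31, 37, 47}.
v=∞: -53909 < 0 and 17 > 0  ⇒  (a,b)_∞ = +1.
v=2: v_2(a)=-6, v_2(b)=-10; units ≡ 3, 1 (mod 8); ε·ε+αω+βω = 1·0+-6·0+-10·1 ≡ 0  ⇒  (a,b)_2 = +1.
v=3: a=3^0·(≡1), b=3^2·(≡2) mod 3; (1|3)=+1, (2|3)=-1; (−1)^{0·2·1}·(+1)^2·(-1)^0 = +1.
v=47: a=47^1·(≡6), b=47^2·(≡18) mod 47; (6|47)=+1, (18|47)=+1; (−1)^{1·2·23}·(+1)^2·(+1)^1 = +1.
v=17: a=17^2·(≡9), b=17^5·(≡4) mod 17; (9|17)=+1, (4|17)=+1; (−1)^{2·5·8}·(+1)^5·(+1)^2 = +1.
v=37: a=37^1·(≡5), b=37^2·(≡17) mod 37; (5|37)=-1, (17|37)=-1; (−1)^{1·2·18}·(-1)^2·(-1)^1 = -1.
v=31: a=31^1·(≡16), b=31^2·(≡24) mod 31; (16|31)=+1, (24|31)=-1; (−1)^{1·2·15}·(+1)^2·(-1)^1 = -1.
v=7: a=7^0·(≡3), b=7^-2·(≡6) mod 7; (3|7)=-1, (6|7)=-1; (−1)^{0·-2·3}·(-1)^-2·(-1)^0 = +1.
|Ram(-53909, 17)| = 2, even; anisotropic at {31, 37}.

[31, 37]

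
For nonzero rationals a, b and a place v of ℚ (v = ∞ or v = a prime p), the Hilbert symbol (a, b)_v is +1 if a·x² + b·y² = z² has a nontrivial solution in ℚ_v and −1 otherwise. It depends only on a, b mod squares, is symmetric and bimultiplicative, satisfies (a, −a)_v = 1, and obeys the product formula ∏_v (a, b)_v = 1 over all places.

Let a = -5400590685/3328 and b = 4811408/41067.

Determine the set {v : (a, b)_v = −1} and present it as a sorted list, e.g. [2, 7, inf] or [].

[2, 17]

(a, b) ≡ (-672945, 51) mod (ℚ^×)²; places V = {2, 3, 5, 7, 13, 17, 19, 29, ∞}.
(a,b)_∞: sgn(-672945)=−, sgn(51)=+, so +1.
(a,b)_19: α=2, u≡7; β=2, v≡13 (mod 19); (7|19)=+1, (13|19)=-1; sign (−1)^0·+1^2·-1^2 = +1.
(a,b)_17: α=3, u≡2; β=1, v≡12 (mod 17); (2|17)=+1, (12|17)=-1; sign (−1)^0·+1^1·-1^3 = -1.
(a,b)_3: α=1, u≡1; β=-5, v≡2 (mod 3); (1|3)=+1, (2|3)=-1; sign (−1)^1·+1^-5·-1^1 = +1.
(a,b)_29: α=1, u≡20; β=0, v≡6 (mod 29); (20|29)=+1, (6|29)=+1; sign (−1)^0·+1^0·+1^1 = +1.
(a,b)_7: α=1, u≡6; β=2, v≡2 (mod 7); (6|7)=-1, (2|7)=+1; sign (−1)^0·-1^2·+1^1 = +1.
(a,b)_5: α=1, u≡1; β=0, v≡4 (mod 5); (1|5)=+1, (4|5)=+1; sign (−1)^0·+1^0·+1^1 = +1.
(a,b)_2: α=-8, β=4; u≡7, v≡3 (mod 8); ε(u)ε(v)=1·1, αω(v)=-8·1, βω(u)=4·0; sum ≡ 1  ⇒  -1.
(a,b)_13: α=-1, u≡12; β=-2, v≡12 (mod 13); (12|13)=+1, (12|13)=+1; sign (−1)^0·+1^-2·+1^-1 = +1.
(-672945, 51 / ℚ) ramifies at {2, 17}: a division algebra.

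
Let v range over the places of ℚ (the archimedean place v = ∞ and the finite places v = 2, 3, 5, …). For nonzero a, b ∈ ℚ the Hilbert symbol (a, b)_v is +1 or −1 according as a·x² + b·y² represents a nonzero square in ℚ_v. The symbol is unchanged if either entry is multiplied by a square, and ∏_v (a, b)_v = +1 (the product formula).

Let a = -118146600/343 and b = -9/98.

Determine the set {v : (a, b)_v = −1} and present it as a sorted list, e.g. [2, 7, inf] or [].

Mod squares: a ≡ -102102, b ≡ -2. Check v ∈ {∞, 2, 3, 5, 7, 11, 13, 17}.
v=5: a=5^2·(≡2), b=5^0·(≡2) mod 5; (2|5)=-1, (2|5)=-1; (−1)^{2·0·2}·(-1)^0·(-1)^2 = +1.
v=11: a=11^1·(≡10), b=11^0·(≡9) mod 11; (10|11)=-1, (9|11)=+1; (−1)^{1·0·5}·(-1)^0·(+1)^1 = +1.
v=3: a=3^5·(≡1), b=3^2·(≡1) mod 3; (1|3)=+1, (1|3)=+1; (−1)^{5·2·1}·(+1)^2·(+1)^5 = +1.
v=2: v_2(a)=3, v_2(b)=-1; units ≡ 5, 7 (mod 8); ε·ε+αω+βω = 0·1+3·0+-1·1 ≡ 1  ⇒  (a,b)_2 = -1.
v=17: a=17^1·(≡7), b=17^0·(≡15) mod 17; (7|17)=-1, (15|17)=+1; (−1)^{1·0·8}·(-1)^0·(+1)^1 = +1.
v=∞: -102102 < 0 and -2 < 0  ⇒  (a,b)_∞ = -1.
v=13: a=13^1·(≡7), b=13^0·(≡8) mod 13; (7|13)=-1, (8|13)=-1; (−1)^{1·0·6}·(-1)^0·(-1)^1 = -1.
v=7: a=7^-3·(≡2), b=7^-2·(≡6) mod 7; (2|7)=+1, (6|7)=-1; (−1)^{-3·-2·3}·(+1)^-2·(-1)^-3 = -1.
|Ram(-102102, -2)| = 4, even; anisotropic at {2, 7, 13, ∞}.

[2, 7, 13, inf]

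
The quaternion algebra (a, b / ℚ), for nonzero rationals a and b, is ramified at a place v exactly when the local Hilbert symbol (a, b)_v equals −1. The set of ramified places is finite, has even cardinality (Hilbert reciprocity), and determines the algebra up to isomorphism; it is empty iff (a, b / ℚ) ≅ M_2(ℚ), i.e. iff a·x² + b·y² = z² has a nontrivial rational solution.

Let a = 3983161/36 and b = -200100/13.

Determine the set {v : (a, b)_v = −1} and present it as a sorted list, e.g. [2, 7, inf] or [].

[13, 23, 29, 37]

Mod squares: a ≡ 481, b ≡ -26013. Check v ∈ {∞, 2, 3, 5, 7, 13, 23, 29, 37}.
v=29: a=29^0·(≡14), b=29^1·(≡18) mod 29; (14|29)=-1, (18|29)=-1; (−1)^{0·1·14}·(-1)^1·(-1)^0 = -1.
v=23: a=23^0·(≡14), b=23^1·(≡19) mod 23; (14|23)=-1, (19|23)=-1; (−1)^{0·1·11}·(-1)^1·(-1)^0 = -1.
v=∞: 481 > 0 and -26013 < 0  ⇒  (a,b)_∞ = +1.
v=5: a=5^0·(≡1), b=5^2·(≡2) mod 5; (1|5)=+1, (2|5)=-1; (−1)^{0·2·2}·(+1)^2·(-1)^0 = +1.
v=7: a=7^2·(≡5), b=7^0·(≡5) mod 7; (5|7)=-1, (5|7)=-1; (−1)^{2·0·3}·(-1)^0·(-1)^2 = +1.
v=3: a=3^-2·(≡1), b=3^1·(≡2) mod 3; (1|3)=+1, (2|3)=-1; (−1)^{-2·1·1}·(+1)^1·(-1)^-2 = +1.
v=2: v_2(a)=-2, v_2(b)=2; units ≡ 1, 3 (mod 8); ε·ε+αω+βω = 0·1+-2·1+2·0 ≡ 0  ⇒  (a,b)_2 = +1.
v=37: a=37^1·(≡17), b=37^0·(≡31) mod 37; (17|37)=-1, (31|37)=-1; (−1)^{1·0·18}·(-1)^0·(-1)^1 = -1.
v=13: a=13^3·(≡11), b=13^-1·(≡9) mod 13; (11|13)=-1, (9|13)=+1; (−1)^{3·-1·6}·(-1)^-1·(+1)^3 = -1.
(481, -26013 / ℚ) ramifies at {13, 23, 29, 37}: a division algebra.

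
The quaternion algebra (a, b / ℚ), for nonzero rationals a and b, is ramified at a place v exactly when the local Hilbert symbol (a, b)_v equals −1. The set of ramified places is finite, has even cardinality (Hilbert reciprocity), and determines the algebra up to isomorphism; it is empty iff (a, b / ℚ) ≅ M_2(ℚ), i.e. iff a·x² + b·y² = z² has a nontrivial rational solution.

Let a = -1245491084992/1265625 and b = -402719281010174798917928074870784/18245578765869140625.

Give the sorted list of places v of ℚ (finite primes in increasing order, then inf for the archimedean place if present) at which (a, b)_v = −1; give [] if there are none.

(a, b) ≡ (-3282307, -29) mod (ℚ^×)²; places V = {2, 3, 5, 7, 11, 17, 19, 23, 29, 37, ∞}.
(a,b)_29: α=1, u≡28; β=3, v≡24 (mod 29); (28|29)=+1, (24|29)=+1; sign (−1)^0·+1^3·+1^1 = +1.
(a,b)_2: α=6, β=20; u≡5, v≡3 (mod 8); ε(u)ε(v)=0·1, αω(v)=6·1, βω(u)=20·1; sum ≡ 0  ⇒  +1.
(a,b)_5: α=-6, u≡3; β=-18, v≡4 (mod 5); (3|5)=-1, (4|5)=+1; sign (−1)^0·-1^-18·+1^-6 = +1.
(a,b)_37: α=1, u≡31; β=2, v≡20 (mod 37); (31|37)=-1, (20|37)=-1; sign (−1)^0·-1^2·-1^1 = -1.
(a,b)_19: α=1, u≡18; β=2, v≡11 (mod 19); (18|19)=-1, (11|19)=+1; sign (−1)^0·-1^2·+1^1 = +1.
(a,b)_11: α=2, u≡3; β=6, v≡4 (mod 11); (3|11)=+1, (4|11)=+1; sign (−1)^0·+1^6·+1^2 = +1.
(a,b)_7: α=3, u≡4; β=6, v≡3 (mod 7); (4|7)=+1, (3|7)=-1; sign (−1)^0·+1^6·-1^3 = -1.
(a,b)_17: α=0, u≡13; β=2, v≡11 (mod 17); (13|17)=+1, (11|17)=-1; sign (−1)^0·+1^2·-1^0 = +1.
(a,b)_3: α=-4, u≡2; β=-14, v≡1 (mod 3); (2|3)=-1, (1|3)=+1; sign (−1)^0·-1^-14·+1^-4 = +1.
(a,b)_23: α=1, u≡3; β=2, v≡17 (mod 23); (3|23)=+1, (17|23)=-1; sign (−1)^0·+1^2·-1^1 = -1.
(a,b)_∞: sgn(-3282307)=−, sgn(-29)=−, so -1.
|Ram(-3282307, -29)| = 4, even; anisotropic at {7, 23, 37, ∞}.

[7, 23, 37, inf]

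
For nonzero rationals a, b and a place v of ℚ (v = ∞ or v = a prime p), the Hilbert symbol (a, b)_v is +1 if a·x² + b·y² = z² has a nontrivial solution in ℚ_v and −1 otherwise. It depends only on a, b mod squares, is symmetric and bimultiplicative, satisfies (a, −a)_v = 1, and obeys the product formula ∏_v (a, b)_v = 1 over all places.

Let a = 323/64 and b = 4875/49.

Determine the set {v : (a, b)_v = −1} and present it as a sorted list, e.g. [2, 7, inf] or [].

[2, 3, 5, 13]

Mod squares: a ≡ 323, b ≡ 195. Check v ∈ {∞, 2, 3, 5, 7, 13, 17, 19}.
v=3: a=3^0·(≡2), b=3^1·(≡2) mod 3; (2|3)=-1, (2|3)=-1; (−1)^{0·1·1}·(-1)^1·(-1)^0 = -1.
v=5: a=5^0·(≡2), b=5^3·(≡1) mod 5; (2|5)=-1, (1|5)=+1; (−1)^{0·3·2}·(-1)^3·(+1)^0 = -1.
v=13: a=13^0·(≡2), b=13^1·(≡5) mod 13; (2|13)=-1, (5|13)=-1; (−1)^{0·1·6}·(-1)^1·(-1)^0 = -1.
v=7: a=7^0·(≡1), b=7^-2·(≡3) mod 7; (1|7)=+1, (3|7)=-1; (−1)^{0·-2·3}·(+1)^-2·(-1)^0 = +1.
v=∞: 323 > 0 and 195 > 0  ⇒  (a,b)_∞ = +1.
v=2: v_2(a)=-6, v_2(b)=0; units ≡ 3, 3 (mod 8); ε·ε+αω+βω = 1·1+-6·1+0·1 ≡ 1  ⇒  (a,b)_2 = -1.
v=19: a=19^1·(≡16), b=19^0·(≡1) mod 19; (16|19)=+1, (1|19)=+1; (−1)^{1·0·9}·(+1)^0·(+1)^1 = +1.
v=17: a=17^1·(≡8), b=17^0·(≡2) mod 17; (8|17)=+1, (2|17)=+1; (−1)^{1·0·8}·(+1)^0·(+1)^1 = +1.
Ram(323, 195) = {2, 3, 5, 13}; no ℚ_2-point on the conic.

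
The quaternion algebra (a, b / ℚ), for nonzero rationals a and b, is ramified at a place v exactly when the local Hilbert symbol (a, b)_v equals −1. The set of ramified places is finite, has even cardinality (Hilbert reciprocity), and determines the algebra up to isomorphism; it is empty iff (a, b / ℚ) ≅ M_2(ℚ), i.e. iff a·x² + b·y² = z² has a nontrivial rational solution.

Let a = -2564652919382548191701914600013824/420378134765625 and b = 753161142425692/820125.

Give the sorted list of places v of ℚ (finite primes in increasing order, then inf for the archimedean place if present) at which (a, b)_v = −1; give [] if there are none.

Mod squares: a ≡ -319, b ≡ 1235. Check v ∈ {∞, 2, 3, 5, 7, 11, 13, 17, 19, 23, 29}.
v=3: a=3^-16·(≡2), b=3^-8·(≡2) mod 3; (2|3)=-1, (2|3)=-1; (−1)^{-16·-8·1}·(-1)^-8·(-1)^-16 = +1.
v=19: a=19^2·(≡9), b=19^1·(≡8) mod 19; (9|19)=+1, (8|19)=-1; (−1)^{2·1·9}·(+1)^1·(-1)^2 = +1.
v=29: a=29^5·(≡10), b=29^2·(≡10) mod 29; (10|29)=-1, (10|29)=-1; (−1)^{5·2·14}·(-1)^2·(-1)^5 = -1.
v=5: a=5^-10·(≡1), b=5^-3·(≡2) mod 5; (1|5)=+1, (2|5)=-1; (−1)^{-10·-3·2}·(+1)^-3·(-1)^-10 = +1.
v=23: a=23^4·(≡3), b=23^2·(≡16) mod 23; (3|23)=+1, (16|23)=+1; (−1)^{4·2·11}·(+1)^2·(+1)^4 = +1.
v=11: a=11^5·(≡4), b=11^2·(≡9) mod 11; (4|11)=+1, (9|11)=+1; (−1)^{5·2·5}·(+1)^2·(+1)^5 = +1.
v=17: a=17^2·(≡15), b=17^2·(≡10) mod 17; (15|17)=+1, (10|17)=-1; (−1)^{2·2·8}·(+1)^2·(-1)^2 = +1.
v=2: v_2(a)=16, v_2(b)=2; units ≡ 1, 3 (mod 8); ε·ε+αω+βω = 0·1+16·1+2·0 ≡ 0  ⇒  (a,b)_2 = +1.
v=7: a=7^4·(≡6), b=7^2·(≡6) mod 7; (6|7)=-1, (6|7)=-1; (−1)^{4·2·3}·(-1)^2·(-1)^4 = +1.
v=∞: -319 < 0 and 1235 > 0  ⇒  (a,b)_∞ = +1.
v=13: a=13^2·(≡5), b=13^1·(≡3) mod 13; (5|13)=-1, (3|13)=+1; (−1)^{2·1·6}·(-1)^1·(+1)^2 = -1.
|Ram(-319, 1235)| = 2, even; anisotropic at {13, 29}.

[13, 29]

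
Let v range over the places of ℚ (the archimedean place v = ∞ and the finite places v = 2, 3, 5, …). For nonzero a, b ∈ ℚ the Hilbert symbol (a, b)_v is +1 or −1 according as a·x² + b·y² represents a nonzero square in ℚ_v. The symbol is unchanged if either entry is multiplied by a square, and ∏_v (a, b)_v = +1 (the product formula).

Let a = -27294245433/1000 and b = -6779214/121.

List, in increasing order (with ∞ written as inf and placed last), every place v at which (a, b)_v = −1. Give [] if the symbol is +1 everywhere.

[2, 13, 17, 29, 37, inf]

(a, b) ≡ (-81770, -83694) mod (ℚ^×)²; places V = {2, 3, 5, 7, 11, 13, 17, 29, 37, ∞}.
(a,b)_3: α=4, u≡1; β=5, v≡2 (mod 3); (1|3)=+1, (2|3)=-1; sign (−1)^0·+1^5·-1^4 = +1.
(a,b)_7: α=2, u≡4; β=0, v≡3 (mod 7); (4|7)=+1, (3|7)=-1; sign (−1)^0·+1^0·-1^2 = +1.
(a,b)_29: α=2, u≡8; β=1, v≡18 (mod 29); (8|29)=-1, (18|29)=-1; sign (−1)^0·-1^1·-1^2 = -1.
(a,b)_17: α=1, u≡16; β=0, v≡6 (mod 17); (16|17)=+1, (6|17)=-1; sign (−1)^0·+1^0·-1^1 = -1.
(a,b)_5: α=-3, u≡4; β=0, v≡1 (mod 5); (4|5)=+1, (1|5)=+1; sign (−1)^0·+1^0·+1^-3 = +1.
(a,b)_2: α=-3, β=1; u≡3, v≡1 (mod 8); ε(u)ε(v)=1·0, αω(v)=-3·0, βω(u)=1·1; sum ≡ 1  ⇒  -1.
(a,b)_13: α=1, u≡11; β=1, v≡1 (mod 13); (11|13)=-1, (1|13)=+1; sign (−1)^0·-1^1·+1^1 = -1.
(a,b)_37: α=1, u≡11; β=1, v≡15 (mod 37); (11|37)=+1, (15|37)=-1; sign (−1)^0·+1^1·-1^1 = -1.
(a,b)_∞: sgn(-81770)=−, sgn(-83694)=−, so -1.
(a,b)_11: α=0, u≡4; β=-2, v≡9 (mod 11); (4|11)=+1, (9|11)=+1; sign (−1)^0·+1^-2·+1^0 = +1.
(-81770, -83694 / ℚ) ramifies at {2, 13, 17, 29, 37, ∞}: a division algebra.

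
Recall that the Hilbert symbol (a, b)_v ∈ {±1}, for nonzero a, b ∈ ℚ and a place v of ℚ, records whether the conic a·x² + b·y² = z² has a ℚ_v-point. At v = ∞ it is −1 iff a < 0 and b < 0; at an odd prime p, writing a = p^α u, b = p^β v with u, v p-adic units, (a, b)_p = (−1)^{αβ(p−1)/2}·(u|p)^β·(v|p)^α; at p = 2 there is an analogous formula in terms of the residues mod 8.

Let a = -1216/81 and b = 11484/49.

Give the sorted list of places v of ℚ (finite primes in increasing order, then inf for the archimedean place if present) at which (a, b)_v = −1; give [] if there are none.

[19, 29]

(a, b) ≡ (-19, 319) mod (ℚ^×)²; places V = {2, 3, 7, 11, 19, 29, ∞}.
(a,b)_∞: sgn(-19)=−, sgn(319)=+, so +1.
(a,b)_29: α=0, u≡19; β=1, v≡14 (mod 29); (19|29)=-1, (14|29)=-1; sign (−1)^0·-1^1·-1^0 = -1.
(a,b)_2: α=6, β=2; u≡5, v≡7 (mod 8); ε(u)ε(v)=0·1, αω(v)=6·0, βω(u)=2·1; sum ≡ 0  ⇒  +1.
(a,b)_3: α=-4, u≡2; β=2, v≡1 (mod 3); (2|3)=-1, (1|3)=+1; sign (−1)^0·-1^2·+1^-4 = +1.
(a,b)_11: α=0, u≡4; β=1, v≡2 (mod 11); (4|11)=+1, (2|11)=-1; sign (−1)^0·+1^1·-1^0 = +1.
(a,b)_7: α=0, u≡4; β=-2, v≡4 (mod 7); (4|7)=+1, (4|7)=+1; sign (−1)^0·+1^-2·+1^0 = +1.
(a,b)_19: α=1, u≡10; β=0, v≡18 (mod 19); (10|19)=-1, (18|19)=-1; sign (−1)^0·-1^0·-1^1 = -1.
Ram(-19, 319) = {19, 29}; no ℚ_19-point on the conic.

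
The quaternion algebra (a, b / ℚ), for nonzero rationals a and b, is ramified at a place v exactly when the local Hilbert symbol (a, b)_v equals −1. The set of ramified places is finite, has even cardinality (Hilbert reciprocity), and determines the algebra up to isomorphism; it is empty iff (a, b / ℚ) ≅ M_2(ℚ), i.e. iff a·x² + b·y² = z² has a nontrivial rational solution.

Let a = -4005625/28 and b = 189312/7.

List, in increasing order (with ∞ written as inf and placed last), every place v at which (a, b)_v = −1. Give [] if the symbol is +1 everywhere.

Mod squares: a ≡ -44863, b ≡ 20706. Check v ∈ {∞, 2, 3, 5, 7, 13, 17, 29}.
v=13: a=13^1·(≡7), b=13^0·(≡12) mod 13; (7|13)=-1, (12|13)=+1; (−1)^{1·0·6}·(-1)^0·(+1)^1 = +1.
v=2: v_2(a)=-2, v_2(b)=7; units ≡ 1, 1 (mod 8); ε·ε+αω+βω = 0·0+-2·0+7·0 ≡ 0  ⇒  (a,b)_2 = +1.
v=17: a=17^1·(≡15), b=17^1·(≡5) mod 17; (15|17)=+1, (5|17)=-1; (−1)^{1·1·8}·(+1)^1·(-1)^1 = -1.
v=7: a=7^-1·(≡5), b=7^-1·(≡4) mod 7; (5|7)=-1, (4|7)=+1; (−1)^{-1·-1·3}·(-1)^-1·(+1)^-1 = +1.
v=5: a=5^4·(≡2), b=5^0·(≡1) mod 5; (2|5)=-1, (1|5)=+1; (−1)^{4·0·2}·(-1)^0·(+1)^4 = +1.
v=3: a=3^0·(≡2), b=3^1·(≡2) mod 3; (2|3)=-1, (2|3)=-1; (−1)^{0·1·1}·(-1)^1·(-1)^0 = -1.
v=29: a=29^1·(≡27), b=29^1·(≡17) mod 29; (27|29)=-1, (17|29)=-1; (−1)^{1·1·14}·(-1)^1·(-1)^1 = +1.
v=∞: -44863 < 0 and 20706 > 0  ⇒  (a,b)_∞ = +1.
Ram(-44863, 20706) = {3, 17}; no ℚ_3-point on the conic.

[3, 17]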